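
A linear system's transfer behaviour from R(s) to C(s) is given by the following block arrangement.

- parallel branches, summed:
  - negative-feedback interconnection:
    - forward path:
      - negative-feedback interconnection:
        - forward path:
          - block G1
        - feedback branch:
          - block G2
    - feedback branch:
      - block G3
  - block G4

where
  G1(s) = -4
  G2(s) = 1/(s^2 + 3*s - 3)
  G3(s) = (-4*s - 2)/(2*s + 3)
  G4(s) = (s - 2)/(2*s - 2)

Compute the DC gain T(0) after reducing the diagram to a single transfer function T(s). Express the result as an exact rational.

Answer: 1/5

Working:
Step 1 - collapse the loop (G1 forward, G2 return), giving (-4*s^2 - 12*s + 12)/(s^2 + 3*s - 7)
Step 2 - apply the feedback formula to [G1/(1+G1*G2)], G3, giving (-8*s^3 - 36*s^2 - 12*s + 36)/(18*s^3 + 65*s^2 - 29*s - 45)
Step 3 - combine [[G1/(1+G1*G2)]/(1+[G1/(1+G1*G2)]*G3)], G4 in parallel, giving (2*s^4 - 27*s^3 - 111*s^2 + 109*s + 18)/(36*s^4 + 94*s^3 - 188*s^2 - 32*s + 90)
That last expression is T(s); at s = 0 only the constant terms survive, so T(0) = 18/90 = 1/5.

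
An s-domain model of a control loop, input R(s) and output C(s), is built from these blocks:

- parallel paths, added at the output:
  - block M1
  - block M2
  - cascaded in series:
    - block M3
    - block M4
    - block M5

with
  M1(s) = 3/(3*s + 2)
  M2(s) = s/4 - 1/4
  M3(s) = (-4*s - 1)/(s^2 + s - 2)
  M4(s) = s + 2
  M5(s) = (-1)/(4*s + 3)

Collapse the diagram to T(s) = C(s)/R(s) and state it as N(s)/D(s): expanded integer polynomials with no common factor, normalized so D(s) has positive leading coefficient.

First reduce the diagram to T(s).

(1) cascade M3, M4, M5 -> (4*s + 1)/(4*s^2 - s - 3)
(2) add M1, M2, (M3*M4*M5) (parallel), giving the overall T(s)

Answer: (12*s^4 - 7*s^3 + 80*s^2 + 37*s - 22)/(48*s^3 + 20*s^2 - 44*s - 24)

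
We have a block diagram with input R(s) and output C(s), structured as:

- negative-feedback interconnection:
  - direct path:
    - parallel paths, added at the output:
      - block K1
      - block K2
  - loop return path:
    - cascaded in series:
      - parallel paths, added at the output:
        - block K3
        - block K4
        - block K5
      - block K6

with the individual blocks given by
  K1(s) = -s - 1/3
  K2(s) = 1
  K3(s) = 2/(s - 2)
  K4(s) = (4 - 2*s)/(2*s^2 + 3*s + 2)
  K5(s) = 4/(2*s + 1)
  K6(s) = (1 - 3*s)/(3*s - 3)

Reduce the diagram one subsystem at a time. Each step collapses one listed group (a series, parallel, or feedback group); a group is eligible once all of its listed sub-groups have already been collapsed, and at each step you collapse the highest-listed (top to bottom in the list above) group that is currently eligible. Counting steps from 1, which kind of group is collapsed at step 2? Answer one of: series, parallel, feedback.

Step 1 - add K1, K2 (parallel)
Step 2 - sum the parallel branches K3, K4, K5
Step 3 - series reduction of (K3+K4+K5), K6
Step 4 - reduce the feedback loop with forward (K1+K2) and return ((K3+K4+K5)*K6)
At step 2 the group reduced is parallel.

Hence the answer: parallel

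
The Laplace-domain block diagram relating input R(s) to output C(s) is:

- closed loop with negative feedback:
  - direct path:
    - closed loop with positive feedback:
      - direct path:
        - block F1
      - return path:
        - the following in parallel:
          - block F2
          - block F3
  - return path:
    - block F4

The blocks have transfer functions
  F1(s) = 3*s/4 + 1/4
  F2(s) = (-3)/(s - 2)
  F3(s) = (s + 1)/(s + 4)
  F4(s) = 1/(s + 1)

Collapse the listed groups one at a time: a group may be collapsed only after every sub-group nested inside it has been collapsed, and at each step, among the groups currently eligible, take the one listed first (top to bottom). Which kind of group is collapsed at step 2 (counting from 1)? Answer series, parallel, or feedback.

The answer is feedback.

Reasoning:
Step 1. sum the parallel branches F2, F3
Step 2. apply the feedback formula to F1, (F2+F3)
Step 3. collapse the loop ([F1/(1-F1*(F2+F3))] forward, F4 return)
Step 2: feedback.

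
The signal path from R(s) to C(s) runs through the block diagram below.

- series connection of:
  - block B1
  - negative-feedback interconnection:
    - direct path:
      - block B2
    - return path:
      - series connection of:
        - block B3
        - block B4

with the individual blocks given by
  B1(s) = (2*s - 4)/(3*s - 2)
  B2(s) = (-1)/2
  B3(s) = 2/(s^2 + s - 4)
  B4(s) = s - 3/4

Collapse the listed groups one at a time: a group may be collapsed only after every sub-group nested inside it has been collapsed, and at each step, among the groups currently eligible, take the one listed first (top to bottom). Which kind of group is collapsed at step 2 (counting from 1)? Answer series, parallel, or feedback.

Step 1. cascade B3, B4
Step 2. collapse the loop (B2 forward, (B3*B4) return)
Step 3. series reduction of B1, [B2/(1+B2*(B3*B4))]
At step 2 the group reduced is feedback.

Therefore the answer is feedback.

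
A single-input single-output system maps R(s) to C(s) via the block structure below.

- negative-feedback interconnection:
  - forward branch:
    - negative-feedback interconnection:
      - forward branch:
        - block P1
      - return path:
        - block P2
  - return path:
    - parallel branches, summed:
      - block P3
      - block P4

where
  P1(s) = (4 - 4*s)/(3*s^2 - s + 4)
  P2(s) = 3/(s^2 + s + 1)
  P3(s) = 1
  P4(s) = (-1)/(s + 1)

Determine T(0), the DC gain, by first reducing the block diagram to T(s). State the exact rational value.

Step 1: feedback reduction of P1, P2 gives (4 - 4*s^3)/(3*s^4 + 2*s^3 + 6*s^2 - 9*s + 16)
Step 2: parallel reduction of P3, P4 gives s/(s + 1)
Step 3: feedback reduction of [P1/(1+P1*P2)], (P3+P4) gives (-4*s^4 - 4*s^3 + 4*s + 4)/(3*s^5 + s^4 + 8*s^3 - 3*s^2 + 11*s + 16)
That last expression is T(s); at s = 0 only the constant terms survive, so T(0) = 4/16 = 1/4.

Therefore the answer is 1/4.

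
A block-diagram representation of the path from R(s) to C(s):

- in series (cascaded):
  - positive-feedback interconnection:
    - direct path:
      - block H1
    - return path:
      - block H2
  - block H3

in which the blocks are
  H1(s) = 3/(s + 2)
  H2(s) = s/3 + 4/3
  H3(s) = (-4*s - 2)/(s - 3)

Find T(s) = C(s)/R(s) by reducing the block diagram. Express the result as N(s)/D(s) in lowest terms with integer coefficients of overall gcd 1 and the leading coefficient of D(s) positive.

Answer: (6*s + 3)/(s - 3)

Working:
[1] close the feedback loop around H1, H2, giving (-3)/2
[2] combine [H1/(1-H1*H2)], H3 in series - this is the overall T(s), already in the required normalized form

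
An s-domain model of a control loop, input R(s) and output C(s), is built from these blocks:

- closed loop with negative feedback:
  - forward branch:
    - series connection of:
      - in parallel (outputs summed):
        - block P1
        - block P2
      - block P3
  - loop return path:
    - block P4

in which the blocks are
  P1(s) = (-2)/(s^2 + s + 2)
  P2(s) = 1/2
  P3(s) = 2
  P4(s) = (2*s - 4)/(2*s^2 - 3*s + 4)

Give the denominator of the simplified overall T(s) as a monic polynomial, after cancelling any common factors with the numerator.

[1] reduce the parallel group P1, P2 gives (s^2 + s - 2)/(2*s^2 + 2*s + 4)
[2] cascade (P1+P2), P3 gives (s^2 + s - 2)/(s^2 + s + 2)
[3] feedback reduction of ((P1+P2)*P3), P4 gives (2*s^4 - s^3 - 3*s^2 + 10*s - 8)/(2*s^4 + s^3 + 3*s^2 - 10*s + 16)
The result of step 3 is T(s) in lowest terms. Its denominator has leading coefficient 2; dividing the denominator through by 2 makes it monic.

Hence the answer: s^4 + s^3/2 + 3*s^2/2 - 5*s + 8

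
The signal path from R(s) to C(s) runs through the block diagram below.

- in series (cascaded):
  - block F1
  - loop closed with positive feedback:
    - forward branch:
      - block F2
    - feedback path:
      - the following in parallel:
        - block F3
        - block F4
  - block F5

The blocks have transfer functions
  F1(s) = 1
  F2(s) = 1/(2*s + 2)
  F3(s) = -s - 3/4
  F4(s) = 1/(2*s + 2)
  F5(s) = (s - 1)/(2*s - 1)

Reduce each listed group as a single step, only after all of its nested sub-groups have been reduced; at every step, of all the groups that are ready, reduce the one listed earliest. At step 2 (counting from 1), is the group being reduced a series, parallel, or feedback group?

Reducing step by step:

(1) parallel reduction of F3, F4
(2) reduce the feedback loop with forward F2 and return (F3+F4)
(3) reduce the series chain F1, [F2/(1-F2*(F3+F4))], F5
Step 2: feedback.

Answer: feedback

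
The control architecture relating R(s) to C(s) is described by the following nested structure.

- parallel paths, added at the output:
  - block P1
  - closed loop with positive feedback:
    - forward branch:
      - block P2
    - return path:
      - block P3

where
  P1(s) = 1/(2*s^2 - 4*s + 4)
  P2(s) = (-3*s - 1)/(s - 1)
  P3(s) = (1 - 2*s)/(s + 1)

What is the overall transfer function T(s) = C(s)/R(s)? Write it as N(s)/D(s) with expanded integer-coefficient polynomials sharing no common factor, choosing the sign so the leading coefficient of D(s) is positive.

Step 1 - collapse the loop (P2 forward, P3 return) -> (3*s^2 + 4*s + 1)/(5*s^2 - s)
Step 2 - reduce the parallel group P1, [P2/(1-P2*P3)], giving the overall T(s)

Therefore the answer is (6*s^4 - 4*s^3 + 3*s^2 + 11*s + 4)/(10*s^4 - 22*s^3 + 24*s^2 - 4*s).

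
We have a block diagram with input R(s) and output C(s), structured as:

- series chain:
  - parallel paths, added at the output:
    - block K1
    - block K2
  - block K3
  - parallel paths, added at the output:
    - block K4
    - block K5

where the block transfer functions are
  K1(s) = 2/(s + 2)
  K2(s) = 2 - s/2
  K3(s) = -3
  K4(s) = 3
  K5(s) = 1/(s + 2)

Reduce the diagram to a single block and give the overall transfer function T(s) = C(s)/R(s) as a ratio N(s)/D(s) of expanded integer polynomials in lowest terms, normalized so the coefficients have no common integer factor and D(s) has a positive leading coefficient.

(1) sum the parallel branches K1, K2 -> (-s^2 + 2*s + 12)/(2*s + 4)
(2) sum the parallel branches K4, K5 -> (3*s + 7)/(s + 2)
(3) combine (K1+K2), K3, (K4+K5) in series - this is the overall T(s), already in the required normalized form

Therefore the answer is (9*s^3 + 3*s^2 - 150*s - 252)/(2*s^2 + 8*s + 8).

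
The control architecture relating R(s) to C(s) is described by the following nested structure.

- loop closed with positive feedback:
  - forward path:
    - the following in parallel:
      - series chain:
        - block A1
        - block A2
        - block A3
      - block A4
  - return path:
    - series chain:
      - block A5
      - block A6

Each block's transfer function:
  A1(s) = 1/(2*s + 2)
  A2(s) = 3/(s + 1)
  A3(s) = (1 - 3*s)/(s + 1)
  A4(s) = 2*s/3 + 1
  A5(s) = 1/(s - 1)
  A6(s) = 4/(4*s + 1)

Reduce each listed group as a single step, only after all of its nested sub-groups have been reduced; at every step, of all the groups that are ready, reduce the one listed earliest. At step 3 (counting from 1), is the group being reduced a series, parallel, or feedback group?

Reducing step by step:

Step 1 - combine A1, A2, A3 in series
Step 2 - sum the parallel branches (A1*A2*A3), A4
Step 3 - multiply A5, A6 (series)
Step 4 - reduce the feedback loop with forward ((A1*A2*A3)+A4) and return (A5*A6)
Step 3 collapses a series group.

Answer: series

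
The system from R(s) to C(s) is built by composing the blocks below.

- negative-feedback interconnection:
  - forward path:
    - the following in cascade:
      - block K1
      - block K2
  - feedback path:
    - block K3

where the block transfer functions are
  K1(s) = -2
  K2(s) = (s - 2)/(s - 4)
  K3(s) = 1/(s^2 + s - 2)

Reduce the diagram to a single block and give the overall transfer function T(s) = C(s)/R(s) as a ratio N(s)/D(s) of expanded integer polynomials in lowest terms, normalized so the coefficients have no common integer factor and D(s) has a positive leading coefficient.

Answer: (-2*s^3 + 2*s^2 + 8*s - 8)/(s^3 - 3*s^2 - 8*s + 12)

Working:
[1] combine K1, K2 in series = (4 - 2*s)/(s - 4)
[2] reduce the feedback loop with forward (K1*K2) and return K3 - this is the overall T(s), already in the required normalized form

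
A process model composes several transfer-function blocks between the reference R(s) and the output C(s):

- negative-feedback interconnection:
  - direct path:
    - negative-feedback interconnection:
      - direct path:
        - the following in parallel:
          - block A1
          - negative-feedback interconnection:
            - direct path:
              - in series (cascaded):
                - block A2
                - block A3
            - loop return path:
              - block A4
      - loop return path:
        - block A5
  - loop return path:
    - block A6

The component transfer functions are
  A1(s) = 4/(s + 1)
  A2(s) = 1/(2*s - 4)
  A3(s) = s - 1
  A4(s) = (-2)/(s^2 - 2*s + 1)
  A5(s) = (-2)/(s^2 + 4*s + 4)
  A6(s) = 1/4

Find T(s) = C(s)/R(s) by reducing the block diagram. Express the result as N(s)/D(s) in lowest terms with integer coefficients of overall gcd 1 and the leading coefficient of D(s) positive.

1. series reduction of A2, A3, giving (s - 1)/(2*s - 4)
2. collapse the loop ((A2*A3) forward, A4 return), giving (s^2 - 2*s + 1)/(2*s^2 - 6*s + 2)
3. combine A1, [(A2*A3)/(1+(A2*A3)*A4)] in parallel, giving (s^3 + 7*s^2 - 25*s + 9)/(2*s^3 - 4*s^2 - 4*s + 2)
4. feedback reduction of (A1+[(A2*A3)/(1+(A2*A3)*A4)]), A5, giving (s^5 + 11*s^4 + 7*s^3 - 63*s^2 - 64*s + 36)/(2*s^5 + 4*s^4 - 14*s^3 - 44*s^2 + 42*s - 10)
5. apply the feedback formula to [(A1+[(A2*A3)/(1+(A2*A3)*A4)])/(1+(A1+[(A2*A3)/(1+(A2*A3)*A4)])*A5)], A6, which is the overall transfer function T(s) = C(s)/R(s) in lowest terms

Answer: (4*s^5 + 44*s^4 + 28*s^3 - 252*s^2 - 256*s + 144)/(9*s^5 + 27*s^4 - 49*s^3 - 239*s^2 + 104*s - 4)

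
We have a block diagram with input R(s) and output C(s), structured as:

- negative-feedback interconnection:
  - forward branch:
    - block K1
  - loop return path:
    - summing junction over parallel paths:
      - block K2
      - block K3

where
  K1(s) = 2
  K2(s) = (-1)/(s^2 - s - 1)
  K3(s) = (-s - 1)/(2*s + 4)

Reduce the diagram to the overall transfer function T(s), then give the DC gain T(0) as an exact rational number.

1. combine K2, K3 in parallel: (-s^3 - 3)/(2*s^3 + 2*s^2 - 6*s - 4)
2. reduce the feedback loop with forward K1 and return (K2+K3): (2*s^3 + 2*s^2 - 6*s - 4)/(s^2 - 3*s - 5)
That last expression is T(s); at s = 0 only the constant terms survive, so T(0) = -4/(-5) = 4/5.

Final answer: 4/5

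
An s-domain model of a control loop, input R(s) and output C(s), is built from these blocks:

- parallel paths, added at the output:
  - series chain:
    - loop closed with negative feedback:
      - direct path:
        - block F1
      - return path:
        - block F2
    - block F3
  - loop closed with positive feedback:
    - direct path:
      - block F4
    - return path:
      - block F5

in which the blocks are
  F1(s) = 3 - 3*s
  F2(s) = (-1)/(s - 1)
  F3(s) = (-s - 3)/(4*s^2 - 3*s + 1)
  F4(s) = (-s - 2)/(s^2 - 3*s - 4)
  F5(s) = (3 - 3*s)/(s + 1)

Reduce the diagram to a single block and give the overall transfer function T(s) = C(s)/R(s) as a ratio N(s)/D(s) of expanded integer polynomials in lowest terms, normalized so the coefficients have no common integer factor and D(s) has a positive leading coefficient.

The answer is (3*s^5 - 25*s^4 - 105*s^3 - 9*s^2 + 114*s - 26)/(16*s^5 - 92*s^4 - 96*s^3 + 132*s^2 - 64*s + 8).

Reasoning:
Step 1 - reduce the feedback loop with forward F1 and return F2 gives 3/4 - 3*s/4
Step 2 - cascade [F1/(1+F1*F2)], F3 gives (3*s^2 + 6*s - 9)/(16*s^2 - 12*s + 4)
Step 3 - reduce the feedback loop with forward F4 and return F5 gives (-s^2 - 3*s - 2)/(s^3 - 5*s^2 - 10*s + 2)
Step 4 - sum the parallel branches ([F1/(1+F1*F2)]*F3), [F4/(1-F4*F5)]: this yields T(s), and no further normalization is needed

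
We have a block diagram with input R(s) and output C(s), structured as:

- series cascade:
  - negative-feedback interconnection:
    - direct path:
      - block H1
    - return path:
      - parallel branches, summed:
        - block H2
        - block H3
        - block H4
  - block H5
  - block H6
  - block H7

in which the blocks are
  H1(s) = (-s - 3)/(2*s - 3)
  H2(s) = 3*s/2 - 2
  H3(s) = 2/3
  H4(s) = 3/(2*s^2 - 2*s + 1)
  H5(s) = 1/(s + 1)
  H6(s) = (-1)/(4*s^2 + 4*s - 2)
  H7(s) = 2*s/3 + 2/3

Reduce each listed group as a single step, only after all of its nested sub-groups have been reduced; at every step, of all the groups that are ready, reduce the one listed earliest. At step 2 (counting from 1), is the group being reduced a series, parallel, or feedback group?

Step 1. sum the parallel branches H2, H3, H4
Step 2. reduce the feedback loop with forward H1 and return (H2+H3+H4)
Step 3. combine [H1/(1+H1*(H2+H3+H4))], H5, H6, H7 in series
Step 2 collapses a feedback group.

Therefore the answer is feedback.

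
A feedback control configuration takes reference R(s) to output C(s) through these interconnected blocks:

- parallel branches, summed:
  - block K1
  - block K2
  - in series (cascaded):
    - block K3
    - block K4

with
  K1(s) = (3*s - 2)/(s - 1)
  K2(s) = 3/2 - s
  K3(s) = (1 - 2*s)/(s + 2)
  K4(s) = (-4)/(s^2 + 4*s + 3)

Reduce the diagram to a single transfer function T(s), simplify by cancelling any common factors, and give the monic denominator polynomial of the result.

The answer is s^4 + 5*s^3 + 5*s^2 - 5*s - 6.

Reasoning:
Step 1. cascade K3, K4 -> (8*s - 4)/(s^3 + 6*s^2 + 11*s + 6)
Step 2. combine K1, K2, (K3*K4) in parallel -> (-2*s^5 - s^4 + 37*s^3 + 83*s^2 - 35*s - 34)/(2*s^4 + 10*s^3 + 10*s^2 - 10*s - 12)
Step 2 gives the fully reduced T(s), with no common factor left to cancel. The denominator's leading coefficient is 2, so divide each of its coefficients by 2 to get the monic form.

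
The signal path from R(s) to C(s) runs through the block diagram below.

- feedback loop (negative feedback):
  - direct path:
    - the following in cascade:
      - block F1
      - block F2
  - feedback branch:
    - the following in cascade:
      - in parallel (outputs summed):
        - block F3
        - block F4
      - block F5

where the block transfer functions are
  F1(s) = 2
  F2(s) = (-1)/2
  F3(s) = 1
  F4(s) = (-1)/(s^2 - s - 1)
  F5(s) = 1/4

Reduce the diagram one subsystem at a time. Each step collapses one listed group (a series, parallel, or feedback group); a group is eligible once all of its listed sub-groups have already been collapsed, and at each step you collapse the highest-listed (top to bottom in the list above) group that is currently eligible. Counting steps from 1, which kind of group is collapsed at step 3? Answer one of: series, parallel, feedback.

1. reduce the series chain F1, F2
2. sum the parallel branches F3, F4
3. series reduction of (F3+F4), F5
4. collapse the loop ((F1*F2) forward, ((F3+F4)*F5) return)
Step 3 collapses a series group.

Hence the answer: series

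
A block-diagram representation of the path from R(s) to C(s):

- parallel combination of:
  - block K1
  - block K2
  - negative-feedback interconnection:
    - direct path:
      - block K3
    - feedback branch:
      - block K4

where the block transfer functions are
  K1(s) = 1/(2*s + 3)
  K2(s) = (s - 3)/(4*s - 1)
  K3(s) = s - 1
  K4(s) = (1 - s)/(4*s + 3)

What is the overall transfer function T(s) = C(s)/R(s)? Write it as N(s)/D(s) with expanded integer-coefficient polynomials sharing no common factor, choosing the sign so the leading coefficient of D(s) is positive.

The answer is (-30*s^4 - 43*s^3 + 26*s^2 + 85*s + 11)/(8*s^4 - 38*s^3 - 79*s^2 - 2*s + 6).

Reasoning:
Step 1. collapse the loop (K3 forward, K4 return) = (-4*s^2 + s + 3)/(s^2 - 6*s - 2)
Step 2. parallel reduction of K1, K2, [K3/(1+K3*K4)], which is the overall transfer function T(s) = C(s)/R(s) in lowest terms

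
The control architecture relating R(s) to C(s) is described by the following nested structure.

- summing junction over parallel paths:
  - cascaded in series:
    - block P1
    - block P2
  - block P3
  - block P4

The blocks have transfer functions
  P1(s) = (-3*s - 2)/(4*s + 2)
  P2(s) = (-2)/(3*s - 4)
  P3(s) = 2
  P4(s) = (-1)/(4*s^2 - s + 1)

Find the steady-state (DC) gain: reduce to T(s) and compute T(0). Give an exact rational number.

(1) cascade P1, P2 = (3*s + 2)/(6*s^2 - 5*s - 4)
(2) reduce the parallel group (P1*P2), P3, P4 = (48*s^4 - 40*s^3 - 11*s^2 + 4*s - 2)/(24*s^4 - 26*s^3 - 5*s^2 - s - 4)
The step-2 result is T(s). Setting s = 0: T(0) = -2/(-4) = 1/2.

Therefore the answer is 1/2.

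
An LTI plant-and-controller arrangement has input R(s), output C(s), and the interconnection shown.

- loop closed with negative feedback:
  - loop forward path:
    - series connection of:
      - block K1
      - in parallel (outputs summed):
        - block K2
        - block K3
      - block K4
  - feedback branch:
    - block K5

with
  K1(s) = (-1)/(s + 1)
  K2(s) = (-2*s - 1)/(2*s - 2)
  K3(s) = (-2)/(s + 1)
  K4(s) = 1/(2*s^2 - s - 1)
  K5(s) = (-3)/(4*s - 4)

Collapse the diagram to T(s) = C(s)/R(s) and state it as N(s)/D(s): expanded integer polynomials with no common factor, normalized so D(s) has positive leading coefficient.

First reduce the diagram to T(s).

[1] reduce the parallel group K2, K3: (-2*s^2 - 7*s + 3)/(2*s^2 - 2)
[2] series reduction of K1, (K2+K3), K4: (2*s^2 + 7*s - 3)/(4*s^5 + 2*s^4 - 8*s^3 - 4*s^2 + 4*s + 2)
[3] feedback reduction of (K1*(K2+K3)*K4), K5; the result is T(s) itself (integer coefficients, no common factor, positive leading denominator coefficient)

Answer: (8*s^3 + 20*s^2 - 40*s + 12)/(16*s^6 - 8*s^5 - 40*s^4 + 16*s^3 + 26*s^2 - 29*s + 1)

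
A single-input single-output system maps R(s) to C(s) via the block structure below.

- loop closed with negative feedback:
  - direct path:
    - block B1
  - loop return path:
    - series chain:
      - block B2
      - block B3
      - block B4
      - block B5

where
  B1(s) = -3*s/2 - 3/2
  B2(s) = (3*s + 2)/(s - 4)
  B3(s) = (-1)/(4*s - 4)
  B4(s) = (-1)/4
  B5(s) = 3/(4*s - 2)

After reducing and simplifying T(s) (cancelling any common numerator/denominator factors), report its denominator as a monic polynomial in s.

First reduce the diagram to T(s).

Step 1. cascade B2, B3, B4, B5: (9*s + 6)/(64*s^3 - 352*s^2 + 416*s - 128)
Step 2. apply the feedback formula to B1, (B2*B3*B4*B5): (-192*s^4 + 864*s^3 - 192*s^2 - 864*s + 384)/(128*s^3 - 731*s^2 + 787*s - 274)
No further cancellation is possible in the step-2 result, so that is T(s). Its denominator becomes monic after dividing by the leading coefficient 128.

Answer: s^3 - 731*s^2/128 + 787*s/128 - 137/64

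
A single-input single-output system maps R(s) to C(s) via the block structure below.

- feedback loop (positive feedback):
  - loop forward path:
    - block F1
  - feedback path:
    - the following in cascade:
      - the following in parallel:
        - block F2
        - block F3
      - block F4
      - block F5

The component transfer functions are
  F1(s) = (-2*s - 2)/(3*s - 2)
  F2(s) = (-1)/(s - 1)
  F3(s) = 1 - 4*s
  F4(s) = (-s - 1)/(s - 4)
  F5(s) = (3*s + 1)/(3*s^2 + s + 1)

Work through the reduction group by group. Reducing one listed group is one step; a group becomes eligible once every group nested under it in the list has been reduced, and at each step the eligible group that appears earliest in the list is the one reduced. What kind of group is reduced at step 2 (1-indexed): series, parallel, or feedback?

1. sum the parallel branches F2, F3
2. series reduction of (F2+F3), F4, F5
3. close the feedback loop around F1, ((F2+F3)*F4*F5)
So the answer for step 2 is series.

Answer: series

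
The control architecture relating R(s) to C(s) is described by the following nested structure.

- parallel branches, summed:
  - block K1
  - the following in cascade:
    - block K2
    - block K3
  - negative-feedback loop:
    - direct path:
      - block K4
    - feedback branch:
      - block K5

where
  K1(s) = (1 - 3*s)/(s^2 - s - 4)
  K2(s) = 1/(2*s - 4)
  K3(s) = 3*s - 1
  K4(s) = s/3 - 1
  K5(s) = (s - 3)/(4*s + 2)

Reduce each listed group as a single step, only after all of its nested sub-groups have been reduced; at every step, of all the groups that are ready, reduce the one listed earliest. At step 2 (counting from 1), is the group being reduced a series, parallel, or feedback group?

[1] multiply K2, K3 (series)
[2] close the feedback loop around K4, K5
[3] sum the parallel branches K1, (K2*K3), [K4/(1+K4*K5)]
The group at step 2 is a feedback group.

Final answer: feedback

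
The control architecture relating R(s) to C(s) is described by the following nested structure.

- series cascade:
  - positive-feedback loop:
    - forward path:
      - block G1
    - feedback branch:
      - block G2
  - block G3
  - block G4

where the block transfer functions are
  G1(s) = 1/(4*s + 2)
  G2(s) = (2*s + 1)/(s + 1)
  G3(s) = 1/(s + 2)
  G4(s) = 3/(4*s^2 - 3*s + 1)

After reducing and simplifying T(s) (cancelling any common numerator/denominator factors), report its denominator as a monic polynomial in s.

Step 1 - apply the feedback formula to G1, G2; result (s + 1)/(4*s^2 + 4*s + 1)
Step 2 - multiply [G1/(1-G1*G2)], G3, G4 (series); result (3*s + 3)/(16*s^5 + 36*s^4 + 4*s^3 - 7*s^2 + 3*s + 2)
That last expression is T(s), already simplified. Scaling its denominator by 1/16 (the reciprocal of the leading coefficient) yields the monic denominator.

Therefore the answer is s^5 + 9*s^4/4 + s^3/4 - 7*s^2/16 + 3*s/16 + 1/8.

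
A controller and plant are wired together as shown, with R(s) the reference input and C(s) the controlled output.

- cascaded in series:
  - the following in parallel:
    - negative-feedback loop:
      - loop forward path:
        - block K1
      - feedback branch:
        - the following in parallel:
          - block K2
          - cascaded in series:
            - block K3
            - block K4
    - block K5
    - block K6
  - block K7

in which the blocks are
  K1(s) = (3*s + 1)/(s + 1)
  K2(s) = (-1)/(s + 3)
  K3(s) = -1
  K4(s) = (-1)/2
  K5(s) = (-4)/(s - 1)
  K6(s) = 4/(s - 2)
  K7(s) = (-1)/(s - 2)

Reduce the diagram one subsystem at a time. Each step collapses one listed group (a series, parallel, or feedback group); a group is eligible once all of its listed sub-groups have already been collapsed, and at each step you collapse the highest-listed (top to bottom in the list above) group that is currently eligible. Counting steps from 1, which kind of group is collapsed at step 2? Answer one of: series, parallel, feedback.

Step 1. reduce the series chain K3, K4
Step 2. reduce the parallel group K2, (K3*K4)
Step 3. reduce the feedback loop with forward K1 and return (K2+(K3*K4))
Step 4. reduce the parallel group [K1/(1+K1*(K2+(K3*K4)))], K5, K6
Step 5. multiply ([K1/(1+K1*(K2+(K3*K4)))]+K5+K6), K7 (series)
At step 2 the group reduced is parallel.

Therefore the answer is parallel.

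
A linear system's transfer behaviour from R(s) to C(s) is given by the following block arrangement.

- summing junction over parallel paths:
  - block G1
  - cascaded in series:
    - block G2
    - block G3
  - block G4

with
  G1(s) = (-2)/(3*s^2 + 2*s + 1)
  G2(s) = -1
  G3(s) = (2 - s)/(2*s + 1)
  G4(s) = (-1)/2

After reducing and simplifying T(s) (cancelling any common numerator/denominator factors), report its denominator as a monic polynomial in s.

[1] cascade G2, G3 gives (s - 2)/(2*s + 1)
[2] reduce the parallel group G1, (G2*G3), G4 gives (-15*s^2 - 18*s - 9)/(12*s^3 + 14*s^2 + 8*s + 2)
No further cancellation is possible in the step-2 result, so that is T(s). Its denominator becomes monic after dividing by the leading coefficient 12.

Answer: s^3 + 7*s^2/6 + 2*s/3 + 1/6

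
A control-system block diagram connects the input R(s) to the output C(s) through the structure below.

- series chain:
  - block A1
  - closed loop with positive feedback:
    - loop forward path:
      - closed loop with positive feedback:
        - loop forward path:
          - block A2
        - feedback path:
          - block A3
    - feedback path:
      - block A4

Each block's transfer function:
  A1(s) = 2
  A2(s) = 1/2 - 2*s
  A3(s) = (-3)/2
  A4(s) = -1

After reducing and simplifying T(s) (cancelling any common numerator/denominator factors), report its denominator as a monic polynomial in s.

Step 1: feedback reduction of A2, A3; result (8*s - 2)/(12*s - 7)
Step 2: collapse the loop ([A2/(1-A2*A3)] forward, A4 return); result (8*s - 2)/(20*s - 9)
Step 3: series reduction of A1, [[A2/(1-A2*A3)]/(1-[A2/(1-A2*A3)]*A4)]; result (16*s - 4)/(20*s - 9)
Step 3 gives the fully reduced T(s), with no common factor left to cancel. The denominator's leading coefficient is 20, so divide each of its coefficients by 20 to get the monic form.

Final answer: s - 9/20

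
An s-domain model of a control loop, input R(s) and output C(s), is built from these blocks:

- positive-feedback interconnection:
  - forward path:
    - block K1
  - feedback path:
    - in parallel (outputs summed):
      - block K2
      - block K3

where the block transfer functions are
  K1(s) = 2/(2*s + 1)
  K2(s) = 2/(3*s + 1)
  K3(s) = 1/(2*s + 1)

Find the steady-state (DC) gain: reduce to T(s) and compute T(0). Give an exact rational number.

1. combine K2, K3 in parallel = (7*s + 3)/(6*s^2 + 5*s + 1)
2. reduce the feedback loop with forward K1 and return (K2+K3) = (12*s^2 + 10*s + 2)/(12*s^3 + 16*s^2 - 7*s - 5)
The step-2 result is T(s). Setting s = 0: T(0) = 2/(-5) = -2/5.

Hence the answer: -2/5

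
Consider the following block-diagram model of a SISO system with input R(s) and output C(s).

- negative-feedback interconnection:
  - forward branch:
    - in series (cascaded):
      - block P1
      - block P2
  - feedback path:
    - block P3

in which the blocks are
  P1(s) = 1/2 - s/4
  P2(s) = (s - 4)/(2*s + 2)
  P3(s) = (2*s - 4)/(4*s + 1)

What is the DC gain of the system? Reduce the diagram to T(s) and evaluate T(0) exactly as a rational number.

Step 1: combine P1, P2 in series: (-s^2 + 6*s - 8)/(8*s + 8)
Step 2: collapse the loop ((P1*P2) forward, P3 return): (4*s^3 - 23*s^2 + 26*s + 8)/(2*s^3 - 48*s^2 - 40)
Step 2 gives the overall T(s). Then T(0) = 8/(-40) = -1/5.

Therefore the answer is -1/5.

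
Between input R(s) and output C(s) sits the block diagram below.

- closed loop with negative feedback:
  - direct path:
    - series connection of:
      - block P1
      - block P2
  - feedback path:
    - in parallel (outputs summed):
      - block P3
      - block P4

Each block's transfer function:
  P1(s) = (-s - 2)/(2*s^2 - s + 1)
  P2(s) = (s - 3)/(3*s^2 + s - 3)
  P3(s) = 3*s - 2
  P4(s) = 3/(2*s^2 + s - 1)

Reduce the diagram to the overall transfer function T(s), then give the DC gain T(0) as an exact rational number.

First reduce the diagram to T(s).

[1] combine P1, P2 in series = (-s^2 + s + 6)/(6*s^4 - s^3 - 4*s^2 + 4*s - 3)
[2] reduce the parallel group P3, P4 = (6*s^3 - s^2 - 5*s + 5)/(2*s^2 + s - 1)
[3] reduce the feedback loop with forward (P1*P2) and return (P3+P4) = (-2*s^4 + s^3 + 14*s^2 + 5*s - 6)/(12*s^6 - 2*s^5 - 8*s^4 + 45*s^3 - 14*s^2 - 32*s + 33)
DC gain: substitute s = 0 into T(s) from step 3: T(0) = -6/33 = -2/11.

Answer: -2/11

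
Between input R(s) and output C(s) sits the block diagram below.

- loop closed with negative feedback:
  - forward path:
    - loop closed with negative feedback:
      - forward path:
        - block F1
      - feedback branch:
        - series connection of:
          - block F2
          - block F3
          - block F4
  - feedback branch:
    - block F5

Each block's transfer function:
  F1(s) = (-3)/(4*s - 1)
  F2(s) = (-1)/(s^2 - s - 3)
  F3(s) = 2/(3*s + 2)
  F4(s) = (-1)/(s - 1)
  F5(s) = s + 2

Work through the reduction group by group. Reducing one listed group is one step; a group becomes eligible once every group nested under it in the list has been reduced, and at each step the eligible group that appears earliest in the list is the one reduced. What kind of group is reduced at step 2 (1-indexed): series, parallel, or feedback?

The answer is feedback.

Reasoning:
Step 1: combine F2, F3, F4 in series
Step 2: apply the feedback formula to F1, (F2*F3*F4)
Step 3: apply the feedback formula to [F1/(1+F1*(F2*F3*F4))], F5
So the answer for step 2 is feedback.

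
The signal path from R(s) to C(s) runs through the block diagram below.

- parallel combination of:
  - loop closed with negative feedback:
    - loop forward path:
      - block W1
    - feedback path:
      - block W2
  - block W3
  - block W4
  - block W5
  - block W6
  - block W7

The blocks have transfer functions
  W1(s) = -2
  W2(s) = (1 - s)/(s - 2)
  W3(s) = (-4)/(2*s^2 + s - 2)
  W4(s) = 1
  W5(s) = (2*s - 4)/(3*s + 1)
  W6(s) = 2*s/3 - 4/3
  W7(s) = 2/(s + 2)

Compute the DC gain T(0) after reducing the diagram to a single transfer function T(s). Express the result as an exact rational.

1. close the feedback loop around W1, W2; result (4 - 2*s)/(3*s - 4)
2. reduce the parallel group [W1/(1+W1*W2)], W3, W4, W5, W6, W7; result (36*s^6 + 36*s^5 - 85*s^4 - 251*s^3 + 110*s^2 + 464*s - 112)/(54*s^5 + 81*s^4 - 159*s^3 - 168*s^2 + 108*s + 48)
DC gain: substitute s = 0 into T(s) from step 2: T(0) = -112/48 = -7/3.

Final answer: -7/3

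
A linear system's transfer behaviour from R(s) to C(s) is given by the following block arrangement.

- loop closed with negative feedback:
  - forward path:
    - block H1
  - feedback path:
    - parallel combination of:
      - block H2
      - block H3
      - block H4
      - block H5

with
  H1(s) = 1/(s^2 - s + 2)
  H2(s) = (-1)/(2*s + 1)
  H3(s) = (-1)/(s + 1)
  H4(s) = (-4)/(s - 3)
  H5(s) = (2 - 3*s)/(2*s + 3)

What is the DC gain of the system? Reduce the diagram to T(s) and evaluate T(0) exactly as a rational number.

Reducing step by step:

Step 1. parallel reduction of H2, H3, H4, H5 gives (-6*s^4 - 9*s^3 - 25*s^2 - 18*s)/(4*s^4 - 25*s^2 - 30*s - 9)
Step 2. collapse the loop (H1 forward, (H2+H3+H4+H5) return) gives (4*s^4 - 25*s^2 - 30*s - 9)/(4*s^6 - 4*s^5 - 23*s^4 - 14*s^3 - 54*s^2 - 69*s - 18)
That last expression is T(s); at s = 0 only the constant terms survive, so T(0) = -9/(-18) = 1/2.

Answer: 1/2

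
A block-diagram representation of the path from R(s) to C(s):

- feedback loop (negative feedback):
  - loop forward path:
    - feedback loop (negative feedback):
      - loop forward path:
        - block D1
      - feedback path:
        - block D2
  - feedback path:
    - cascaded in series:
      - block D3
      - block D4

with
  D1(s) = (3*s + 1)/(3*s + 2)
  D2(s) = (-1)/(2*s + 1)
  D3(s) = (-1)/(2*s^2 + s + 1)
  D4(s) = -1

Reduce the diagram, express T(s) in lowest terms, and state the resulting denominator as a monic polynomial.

1. reduce the feedback loop with forward D1 and return D2; result (6*s^2 + 5*s + 1)/(6*s^2 + 4*s + 1)
2. multiply D3, D4 (series); result 1/(2*s^2 + s + 1)
3. close the feedback loop around [D1/(1+D1*D2)], (D3*D4); result (12*s^4 + 16*s^3 + 13*s^2 + 6*s + 1)/(12*s^4 + 14*s^3 + 18*s^2 + 10*s + 2)
T(s) is the step-3 result (common factors already cancelled). Leading coefficient of the denominator: 12. Divide through by 12 for the monic polynomial.

Answer: s^4 + 7*s^3/6 + 3*s^2/2 + 5*s/6 + 1/6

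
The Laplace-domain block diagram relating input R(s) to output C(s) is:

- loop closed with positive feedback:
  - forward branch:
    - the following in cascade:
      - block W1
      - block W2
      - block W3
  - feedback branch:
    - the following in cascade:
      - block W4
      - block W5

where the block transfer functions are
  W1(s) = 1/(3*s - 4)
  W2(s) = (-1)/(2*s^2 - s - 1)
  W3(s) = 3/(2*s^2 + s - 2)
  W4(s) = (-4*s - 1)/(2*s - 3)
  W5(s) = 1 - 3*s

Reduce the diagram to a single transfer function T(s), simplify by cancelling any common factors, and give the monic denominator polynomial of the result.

Reducing step by step:

1. combine W1, W2, W3 in series, giving (-3)/(12*s^5 - 16*s^4 - 21*s^3 + 31*s^2 + 2*s - 8)
2. cascade W4, W5, giving (12*s^2 - s - 1)/(2*s - 3)
3. feedback reduction of (W1*W2*W3), (W4*W5), giving (9 - 6*s)/(24*s^6 - 68*s^5 + 6*s^4 + 125*s^3 - 53*s^2 - 25*s + 21)
The result of step 3 is T(s) in lowest terms. Its denominator has leading coefficient 24; dividing the denominator through by 24 makes it monic.

Answer: s^6 - 17*s^5/6 + s^4/4 + 125*s^3/24 - 53*s^2/24 - 25*s/24 + 7/8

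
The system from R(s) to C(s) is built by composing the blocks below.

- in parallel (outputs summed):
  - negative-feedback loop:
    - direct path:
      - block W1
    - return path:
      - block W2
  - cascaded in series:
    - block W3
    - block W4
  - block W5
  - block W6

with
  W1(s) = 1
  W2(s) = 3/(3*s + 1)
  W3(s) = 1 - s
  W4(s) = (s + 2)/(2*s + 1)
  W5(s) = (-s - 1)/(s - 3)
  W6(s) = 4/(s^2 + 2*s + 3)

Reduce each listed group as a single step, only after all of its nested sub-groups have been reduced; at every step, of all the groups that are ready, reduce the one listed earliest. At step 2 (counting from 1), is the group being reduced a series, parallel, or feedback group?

Reducing step by step:

Step 1: collapse the loop (W1 forward, W2 return)
Step 2: reduce the series chain W3, W4
Step 3: reduce the parallel group [W1/(1+W1*W2)], (W3*W4), W5, W6
At step 2 the group reduced is series.

Answer: series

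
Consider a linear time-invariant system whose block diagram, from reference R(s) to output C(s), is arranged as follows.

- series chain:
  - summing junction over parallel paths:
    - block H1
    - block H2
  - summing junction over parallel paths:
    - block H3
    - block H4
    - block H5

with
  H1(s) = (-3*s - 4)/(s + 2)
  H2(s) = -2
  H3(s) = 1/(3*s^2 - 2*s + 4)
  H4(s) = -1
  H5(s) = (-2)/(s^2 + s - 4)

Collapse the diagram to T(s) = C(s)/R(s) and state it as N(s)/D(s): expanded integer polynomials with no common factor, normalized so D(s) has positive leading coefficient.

Answer: (15*s^5 + 29*s^4 - 17*s^3 - 5*s^2 + 36*s - 32)/(3*s^5 + 7*s^4 - 8*s^3 - 8*s^2 + 8*s - 32)

Working:
[1] sum the parallel branches H1, H2: (-5*s - 8)/(s + 2)
[2] combine H3, H4, H5 in parallel: (-3*s^4 - s^3 + 5*s^2 - 7*s + 4)/(3*s^4 + s^3 - 10*s^2 + 12*s - 16)
[3] reduce the series chain (H1+H2), (H3+H4+H5); the result is T(s) itself (integer coefficients, no common factor, positive leading denominator coefficient)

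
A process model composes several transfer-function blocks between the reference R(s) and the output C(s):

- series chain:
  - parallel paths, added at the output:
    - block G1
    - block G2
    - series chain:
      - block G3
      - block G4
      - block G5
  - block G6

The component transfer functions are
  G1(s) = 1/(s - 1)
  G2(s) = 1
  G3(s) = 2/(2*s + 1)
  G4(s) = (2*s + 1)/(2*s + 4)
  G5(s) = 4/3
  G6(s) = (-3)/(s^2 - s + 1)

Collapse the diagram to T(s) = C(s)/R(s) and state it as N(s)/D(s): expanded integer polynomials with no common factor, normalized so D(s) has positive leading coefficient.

Reducing step by step:

Step 1: cascade G3, G4, G5 -> 4/(3*s + 6)
Step 2: sum the parallel branches G1, G2, (G3*G4*G5) -> (3*s^2 + 10*s - 4)/(3*s^2 + 3*s - 6)
Step 3: series reduction of (G1+G2+(G3*G4*G5)), G6, which is the overall transfer function T(s) = C(s)/R(s) in lowest terms

Answer: (-3*s^2 - 10*s + 4)/(s^4 - 2*s^2 + 3*s - 2)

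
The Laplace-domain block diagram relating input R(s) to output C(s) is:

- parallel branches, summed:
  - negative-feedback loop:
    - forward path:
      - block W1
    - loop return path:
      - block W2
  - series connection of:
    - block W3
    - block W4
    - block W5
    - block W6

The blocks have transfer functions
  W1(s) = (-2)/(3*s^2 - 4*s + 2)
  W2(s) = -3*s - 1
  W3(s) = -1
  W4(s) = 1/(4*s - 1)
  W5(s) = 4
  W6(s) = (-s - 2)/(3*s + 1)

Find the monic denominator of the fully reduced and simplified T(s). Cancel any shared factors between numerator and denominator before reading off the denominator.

1. collapse the loop (W1 forward, W2 return) gives (-2)/(3*s^2 + 2*s + 4)
2. multiply W3, W4, W5, W6 (series) gives (4*s + 8)/(12*s^2 + s - 1)
3. sum the parallel branches [W1/(1+W1*W2)], (W3*W4*W5*W6) gives (12*s^3 + 8*s^2 + 30*s + 34)/(36*s^4 + 27*s^3 + 47*s^2 + 2*s - 4)
That last expression is T(s), already simplified. Scaling its denominator by 1/36 (the reciprocal of the leading coefficient) yields the monic denominator.

Answer: s^4 + 3*s^3/4 + 47*s^2/36 + s/18 - 1/9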